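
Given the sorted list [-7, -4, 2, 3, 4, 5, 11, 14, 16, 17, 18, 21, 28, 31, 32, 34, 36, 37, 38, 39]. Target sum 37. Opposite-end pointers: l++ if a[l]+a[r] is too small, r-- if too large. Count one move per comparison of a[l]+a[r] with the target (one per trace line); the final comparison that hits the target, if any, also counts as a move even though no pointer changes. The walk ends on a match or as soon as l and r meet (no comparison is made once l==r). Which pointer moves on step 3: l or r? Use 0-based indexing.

r

[0,19] -7+39=32 <37 → l++
[1,19] -4+39=35 <37 → l++
[2,19] 2+39=41 >37 → r--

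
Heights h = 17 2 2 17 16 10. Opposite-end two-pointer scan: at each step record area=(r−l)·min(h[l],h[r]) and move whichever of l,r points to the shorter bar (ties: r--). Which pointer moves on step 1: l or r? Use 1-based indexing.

[1,6] min(17,10)*5=50 best=50 * → r--

r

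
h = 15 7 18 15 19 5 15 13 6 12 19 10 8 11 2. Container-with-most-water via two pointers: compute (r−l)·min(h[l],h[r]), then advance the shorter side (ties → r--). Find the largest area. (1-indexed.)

[1,15] min(15,2)*14=28 best=28 * → r--
[1,14] min(15,11)*13=143 best=143 * → r--
[1,13] min(15,8)*12=96 best=143 → r--
[1,12] min(15,10)*11=110 best=143 → r--
[1,11] min(15,19)*10=150 best=150 * → l++
[2,11] min(7,19)*9=63 best=150 → l++
[3,11] min(18,19)*8=144 best=150 → l++
[4,11] min(15,19)*7=105 best=150 → l++
[5,11] min(19,19)*6=114 best=150 → r--
[5,10] min(19,12)*5=60 best=150 → r--
[5,9] min(19,6)*4=24 best=150 → r--
[5,8] min(19,13)*3=39 best=150 → r--
[5,7] min(19,15)*2=30 best=150 → r--
[5,6] min(19,5)*1=5 best=150 → r--

max area = 150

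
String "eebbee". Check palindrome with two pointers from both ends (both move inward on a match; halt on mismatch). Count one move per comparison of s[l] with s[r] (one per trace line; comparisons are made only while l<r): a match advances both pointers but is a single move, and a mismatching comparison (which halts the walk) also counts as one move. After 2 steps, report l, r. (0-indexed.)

l=2, r=3

l=0 r=5: 'e'=='e', l++,r--
l=1 r=4: 'e'=='e', l++,r--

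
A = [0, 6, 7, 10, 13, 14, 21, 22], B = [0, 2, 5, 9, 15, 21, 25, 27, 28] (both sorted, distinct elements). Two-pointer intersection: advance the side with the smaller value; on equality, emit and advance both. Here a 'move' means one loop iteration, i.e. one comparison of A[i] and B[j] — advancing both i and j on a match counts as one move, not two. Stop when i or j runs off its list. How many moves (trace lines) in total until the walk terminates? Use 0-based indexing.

12 moves

[i=0,j=0] 0==0 emit → i++,j++
[i=1,j=1] 6>2 → j++
[i=1,j=2] 6>5 → j++
[i=1,j=3] 6<9 → i++
[i=2,j=3] 7<9 → i++
[i=3,j=3] 10>9 → j++
[i=3,j=4] 10<15 → i++
[i=4,j=4] 13<15 → i++
[i=5,j=4] 14<15 → i++
[i=6,j=4] 21>15 → j++
[i=6,j=5] 21==21 emit → i++,j++
[i=7,j=6] 22<25 → i++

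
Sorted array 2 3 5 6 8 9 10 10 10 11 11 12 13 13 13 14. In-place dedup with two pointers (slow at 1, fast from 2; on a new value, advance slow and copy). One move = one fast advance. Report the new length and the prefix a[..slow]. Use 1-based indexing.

length 11; prefix = [2, 3, 5, 6, 8, 9, 10, 11, 12, 13, 14]

(s=1,f=2) a[fast]=3≠a[slow]=2 write a[2]=3 → slow++,fast++
(s=2,f=3) a[fast]=5≠a[slow]=3 write a[3]=5 → slow++,fast++
(s=3,f=4) a[fast]=6≠a[slow]=5 write a[4]=6 → slow++,fast++
(s=4,f=5) a[fast]=8≠a[slow]=6 write a[5]=8 → slow++,fast++
(s=5,f=6) a[fast]=9≠a[slow]=8 write a[6]=9 → slow++,fast++
(s=6,f=7) a[fast]=10≠a[slow]=9 write a[7]=10 → slow++,fast++
(s=7,f=8) a[fast]=10=a[slow] dup → fast++
(s=7,f=9) a[fast]=10=a[slow] dup → fast++
(s=7,f=10) a[fast]=11≠a[slow]=10 write a[8]=11 → slow++,fast++
(s=8,f=11) a[fast]=11=a[slow] dup → fast++
(s=8,f=12) a[fast]=12≠a[slow]=11 write a[9]=12 → slow++,fast++
(s=9,f=13) a[fast]=13≠a[slow]=12 write a[10]=13 → slow++,fast++
(s=10,f=14) a[fast]=13=a[slow] dup → fast++
(s=10,f=15) a[fast]=13=a[slow] dup → fast++
(s=10,f=16) a[fast]=14≠a[slow]=13 write a[11]=14 → slow++,fast++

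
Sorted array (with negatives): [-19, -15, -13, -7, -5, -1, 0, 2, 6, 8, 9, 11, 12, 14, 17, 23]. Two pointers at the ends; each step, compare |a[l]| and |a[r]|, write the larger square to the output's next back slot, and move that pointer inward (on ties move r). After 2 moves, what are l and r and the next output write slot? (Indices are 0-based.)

[0,15] |-19|<=|23| out[15]=529 → r--
[0,14] |-19|>|17| out[14]=361 → l++

l=1, r=14, next write slot=13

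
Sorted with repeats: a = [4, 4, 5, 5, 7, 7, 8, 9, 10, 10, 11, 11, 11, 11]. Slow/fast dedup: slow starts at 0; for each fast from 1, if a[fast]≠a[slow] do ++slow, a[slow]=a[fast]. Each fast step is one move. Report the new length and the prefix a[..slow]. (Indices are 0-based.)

length 7; prefix = [4, 5, 7, 8, 9, 10, 11]

(s=0,f=1) a[fast]=4=a[slow] dup → fast++
(s=0,f=2) a[fast]=5≠a[slow]=4 write a[1]=5 → slow++,fast++
(s=1,f=3) a[fast]=5=a[slow] dup → fast++
(s=1,f=4) a[fast]=7≠a[slow]=5 write a[2]=7 → slow++,fast++
(s=2,f=5) a[fast]=7=a[slow] dup → fast++
(s=2,f=6) a[fast]=8≠a[slow]=7 write a[3]=8 → slow++,fast++
(s=3,f=7) a[fast]=9≠a[slow]=8 write a[4]=9 → slow++,fast++
(s=4,f=8) a[fast]=10≠a[slow]=9 write a[5]=10 → slow++,fast++
(s=5,f=9) a[fast]=10=a[slow] dup → fast++
(s=5,f=10) a[fast]=11≠a[slow]=10 write a[6]=11 → slow++,fast++
(s=6,f=11) a[fast]=11=a[slow] dup → fast++
(s=6,f=12) a[fast]=11=a[slow] dup → fast++
(s=6,f=13) a[fast]=11=a[slow] dup → fast++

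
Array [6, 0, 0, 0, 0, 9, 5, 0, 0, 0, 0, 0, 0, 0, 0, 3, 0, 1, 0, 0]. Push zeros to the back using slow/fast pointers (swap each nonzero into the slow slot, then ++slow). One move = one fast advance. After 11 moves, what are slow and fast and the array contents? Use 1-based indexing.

slow=4, fast=12, a=[6, 9, 5, 0, 0, 0, 0, 0, 0, 0, 0, 0, 0, 0, 0, 3, 0, 1, 0, 0]

slow=1 fast=1: a[fast]=6≠0 swap→a[1]=6, slow++,fast++
slow=2 fast=2: a[fast]=0, fast++
slow=2 fast=3: a[fast]=0, fast++
slow=2 fast=4: a[fast]=0, fast++
slow=2 fast=5: a[fast]=0, fast++
slow=2 fast=6: a[fast]=9≠0 swap→a[2]=9, slow++,fast++
slow=3 fast=7: a[fast]=5≠0 swap→a[3]=5, slow++,fast++
slow=4 fast=8: a[fast]=0, fast++
slow=4 fast=9: a[fast]=0, fast++
slow=4 fast=10: a[fast]=0, fast++
slow=4 fast=11: a[fast]=0, fast++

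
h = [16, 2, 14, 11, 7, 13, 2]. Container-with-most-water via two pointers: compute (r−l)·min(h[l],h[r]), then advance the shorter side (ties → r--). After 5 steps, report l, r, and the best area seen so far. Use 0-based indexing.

l=0, r=1, best area=65

[0,6] min(16,2)*6=12 best=12 * → r--
[0,5] min(16,13)*5=65 best=65 * → r--
[0,4] min(16,7)*4=28 best=65 → r--
[0,3] min(16,11)*3=33 best=65 → r--
[0,2] min(16,14)*2=28 best=65 → r--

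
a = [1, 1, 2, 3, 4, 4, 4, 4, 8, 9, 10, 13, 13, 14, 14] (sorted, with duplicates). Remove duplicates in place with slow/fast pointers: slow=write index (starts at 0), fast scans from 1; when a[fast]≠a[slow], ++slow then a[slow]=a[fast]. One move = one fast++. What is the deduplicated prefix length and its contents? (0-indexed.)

length 9; prefix = [1, 2, 3, 4, 8, 9, 10, 13, 14]

slow=0 fast=1: a[fast]=1=a[slow] dup, fast++
slow=0 fast=2: a[fast]=2≠a[slow]=1 write a[1]=2, slow++,fast++
slow=1 fast=3: a[fast]=3≠a[slow]=2 write a[2]=3, slow++,fast++
slow=2 fast=4: a[fast]=4≠a[slow]=3 write a[3]=4, slow++,fast++
slow=3 fast=5: a[fast]=4=a[slow] dup, fast++
slow=3 fast=6: a[fast]=4=a[slow] dup, fast++
slow=3 fast=7: a[fast]=4=a[slow] dup, fast++
slow=3 fast=8: a[fast]=8≠a[slow]=4 write a[4]=8, slow++,fast++
slow=4 fast=9: a[fast]=9≠a[slow]=8 write a[5]=9, slow++,fast++
slow=5 fast=10: a[fast]=10≠a[slow]=9 write a[6]=10, slow++,fast++
slow=6 fast=11: a[fast]=13≠a[slow]=10 write a[7]=13, slow++,fast++
slow=7 fast=12: a[fast]=13=a[slow] dup, fast++
slow=7 fast=13: a[fast]=14≠a[slow]=13 write a[8]=14, slow++,fast++
slow=8 fast=14: a[fast]=14=a[slow] dup, fast++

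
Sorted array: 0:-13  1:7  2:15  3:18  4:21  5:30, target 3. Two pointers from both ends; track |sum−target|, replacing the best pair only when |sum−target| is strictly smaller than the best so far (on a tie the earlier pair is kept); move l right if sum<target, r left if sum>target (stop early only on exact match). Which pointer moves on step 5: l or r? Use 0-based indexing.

l=0 r=5: -13+30=17 d=14 *, r--
l=0 r=4: -13+21=8 d=5 *, r--
l=0 r=3: -13+18=5 d=2 *, r--
l=0 r=2: -13+15=2 d=1 *, l++
l=1 r=2: 7+15=22 d=19, r--

r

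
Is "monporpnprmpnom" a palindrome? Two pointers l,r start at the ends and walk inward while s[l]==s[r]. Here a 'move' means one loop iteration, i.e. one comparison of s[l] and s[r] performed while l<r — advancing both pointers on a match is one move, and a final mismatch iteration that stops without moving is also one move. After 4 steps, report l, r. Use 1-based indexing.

l=5, r=11

[1,15] 'm'=='m' → l++,r--
[2,14] 'o'=='o' → l++,r--
[3,13] 'n'=='n' → l++,r--
[4,12] 'p'=='p' → l++,r--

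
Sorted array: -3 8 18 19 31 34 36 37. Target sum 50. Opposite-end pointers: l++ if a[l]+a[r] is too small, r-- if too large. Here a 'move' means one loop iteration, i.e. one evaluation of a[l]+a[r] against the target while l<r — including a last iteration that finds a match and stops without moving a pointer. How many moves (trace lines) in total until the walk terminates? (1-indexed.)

[1,8] -3+37=34 <50 → l++
[2,8] 8+37=45 <50 → l++
[3,8] 18+37=55 >50 → r--
[3,7] 18+36=54 >50 → r--
[3,6] 18+34=52 >50 → r--
[3,5] 18+31=49 <50 → l++
[4,5] 19+31=50 → found

7 moves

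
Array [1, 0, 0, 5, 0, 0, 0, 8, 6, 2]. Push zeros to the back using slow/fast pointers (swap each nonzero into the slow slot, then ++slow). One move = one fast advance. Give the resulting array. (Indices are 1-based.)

[1, 5, 8, 6, 2, 0, 0, 0, 0, 0]

(s=1,f=1) a[fast]=1≠0 swap→a[1]=1 → slow++,fast++
(s=2,f=2) a[fast]=0 → fast++
(s=2,f=3) a[fast]=0 → fast++
(s=2,f=4) a[fast]=5≠0 swap→a[2]=5 → slow++,fast++
(s=3,f=5) a[fast]=0 → fast++
(s=3,f=6) a[fast]=0 → fast++
(s=3,f=7) a[fast]=0 → fast++
(s=3,f=8) a[fast]=8≠0 swap→a[3]=8 → slow++,fast++
(s=4,f=9) a[fast]=6≠0 swap→a[4]=6 → slow++,fast++
(s=5,f=10) a[fast]=2≠0 swap→a[5]=2 → slow++,fast++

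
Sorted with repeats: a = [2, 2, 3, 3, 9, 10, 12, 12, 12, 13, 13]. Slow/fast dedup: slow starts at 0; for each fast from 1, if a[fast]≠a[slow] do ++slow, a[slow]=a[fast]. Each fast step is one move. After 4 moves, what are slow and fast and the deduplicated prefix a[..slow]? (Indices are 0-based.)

(s=0,f=1) a[fast]=2=a[slow] dup → fast++
(s=0,f=2) a[fast]=3≠a[slow]=2 write a[1]=3 → slow++,fast++
(s=1,f=3) a[fast]=3=a[slow] dup → fast++
(s=1,f=4) a[fast]=9≠a[slow]=3 write a[2]=9 → slow++,fast++

slow=2, fast=5, prefix=[2, 3, 9]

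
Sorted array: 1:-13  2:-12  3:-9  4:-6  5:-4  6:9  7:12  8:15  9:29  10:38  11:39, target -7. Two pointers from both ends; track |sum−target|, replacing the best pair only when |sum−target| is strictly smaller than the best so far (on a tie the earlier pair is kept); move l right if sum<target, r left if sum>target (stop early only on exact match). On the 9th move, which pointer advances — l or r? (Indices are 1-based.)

l

l=1 r=11: -13+39=26 d=33 *, r--
l=1 r=10: -13+38=25 d=32 *, r--
l=1 r=9: -13+29=16 d=23 *, r--
l=1 r=8: -13+15=2 d=9 *, r--
l=1 r=7: -13+12=-1 d=6 *, r--
l=1 r=6: -13+9=-4 d=3 *, r--
l=1 r=5: -13+-4=-17 d=10, l++
l=2 r=5: -12+-4=-16 d=9, l++
l=3 r=5: -9+-4=-13 d=6, l++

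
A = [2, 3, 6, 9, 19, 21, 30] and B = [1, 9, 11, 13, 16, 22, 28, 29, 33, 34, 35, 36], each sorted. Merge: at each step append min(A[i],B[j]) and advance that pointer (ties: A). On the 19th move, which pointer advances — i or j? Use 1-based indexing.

i=1 j=1: A[i]=2>B[j]=1 take 1, j++
i=1 j=2: A[i]=2<=B[j]=9 take 2, i++
i=2 j=2: A[i]=3<=B[j]=9 take 3, i++
i=3 j=2: A[i]=6<=B[j]=9 take 6, i++
i=4 j=2: A[i]=9<=B[j]=9 take 9, i++
i=5 j=2: A[i]=19>B[j]=9 take 9, j++
i=5 j=3: A[i]=19>B[j]=11 take 11, j++
i=5 j=4: A[i]=19>B[j]=13 take 13, j++
i=5 j=5: A[i]=19>B[j]=16 take 16, j++
i=5 j=6: A[i]=19<=B[j]=22 take 19, i++
i=6 j=6: A[i]=21<=B[j]=22 take 21, i++
i=7 j=6: A[i]=30>B[j]=22 take 22, j++
i=7 j=7: A[i]=30>B[j]=28 take 28, j++
i=7 j=8: A[i]=30>B[j]=29 take 29, j++
i=7 j=9: A[i]=30<=B[j]=33 take 30, i++
i=8 j=9: A done, take B[j]=33, j++
i=8 j=10: A done, take B[j]=34, j++
i=8 j=11: A done, take B[j]=35, j++
i=8 j=12: A done, take B[j]=36, j++

j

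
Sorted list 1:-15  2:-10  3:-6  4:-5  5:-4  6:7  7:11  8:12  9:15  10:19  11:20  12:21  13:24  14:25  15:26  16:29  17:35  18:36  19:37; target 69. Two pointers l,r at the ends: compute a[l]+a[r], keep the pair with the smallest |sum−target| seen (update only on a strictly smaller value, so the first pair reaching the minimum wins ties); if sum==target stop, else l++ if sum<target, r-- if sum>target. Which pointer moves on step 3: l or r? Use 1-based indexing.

l=1 r=19: -15+37=22 d=47 *, l++
l=2 r=19: -10+37=27 d=42 *, l++
l=3 r=19: -6+37=31 d=38 *, l++

l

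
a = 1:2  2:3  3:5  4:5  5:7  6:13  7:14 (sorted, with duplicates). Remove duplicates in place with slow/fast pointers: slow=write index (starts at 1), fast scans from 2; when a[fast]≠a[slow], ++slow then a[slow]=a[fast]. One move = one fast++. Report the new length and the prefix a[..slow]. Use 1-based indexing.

slow=1 fast=2: a[fast]=3≠a[slow]=2 write a[2]=3, slow++,fast++
slow=2 fast=3: a[fast]=5≠a[slow]=3 write a[3]=5, slow++,fast++
slow=3 fast=4: a[fast]=5=a[slow] dup, fast++
slow=3 fast=5: a[fast]=7≠a[slow]=5 write a[4]=7, slow++,fast++
slow=4 fast=6: a[fast]=13≠a[slow]=7 write a[5]=13, slow++,fast++
slow=5 fast=7: a[fast]=14≠a[slow]=13 write a[6]=14, slow++,fast++

length 6; prefix = [2, 3, 5, 7, 13, 14]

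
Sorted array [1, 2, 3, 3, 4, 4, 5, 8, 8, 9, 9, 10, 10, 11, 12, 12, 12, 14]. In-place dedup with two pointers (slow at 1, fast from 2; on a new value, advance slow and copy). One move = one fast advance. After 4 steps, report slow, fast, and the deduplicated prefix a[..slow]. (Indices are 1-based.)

slow=1 fast=2: a[fast]=2≠a[slow]=1 write a[2]=2, slow++,fast++
slow=2 fast=3: a[fast]=3≠a[slow]=2 write a[3]=3, slow++,fast++
slow=3 fast=4: a[fast]=3=a[slow] dup, fast++
slow=3 fast=5: a[fast]=4≠a[slow]=3 write a[4]=4, slow++,fast++

slow=4, fast=6, prefix=[1, 2, 3, 4]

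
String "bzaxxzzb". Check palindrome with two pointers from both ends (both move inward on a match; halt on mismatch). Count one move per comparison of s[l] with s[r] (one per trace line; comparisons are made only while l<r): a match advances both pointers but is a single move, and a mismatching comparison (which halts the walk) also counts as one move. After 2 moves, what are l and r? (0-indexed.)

l=2, r=5

l=0 r=7: 'b'=='b', l++,r--
l=1 r=6: 'z'=='z', l++,r--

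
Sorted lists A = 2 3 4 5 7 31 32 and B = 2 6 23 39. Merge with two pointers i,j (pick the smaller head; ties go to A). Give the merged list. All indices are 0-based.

i=0 j=0: A[i]=2<=B[j]=2 take 2, i++
i=1 j=0: A[i]=3>B[j]=2 take 2, j++
i=1 j=1: A[i]=3<=B[j]=6 take 3, i++
i=2 j=1: A[i]=4<=B[j]=6 take 4, i++
i=3 j=1: A[i]=5<=B[j]=6 take 5, i++
i=4 j=1: A[i]=7>B[j]=6 take 6, j++
i=4 j=2: A[i]=7<=B[j]=23 take 7, i++
i=5 j=2: A[i]=31>B[j]=23 take 23, j++
i=5 j=3: A[i]=31<=B[j]=39 take 31, i++
i=6 j=3: A[i]=32<=B[j]=39 take 32, i++
i=7 j=3: A done, take B[j]=39, j++

[2, 2, 3, 4, 5, 6, 7, 23, 31, 32, 39]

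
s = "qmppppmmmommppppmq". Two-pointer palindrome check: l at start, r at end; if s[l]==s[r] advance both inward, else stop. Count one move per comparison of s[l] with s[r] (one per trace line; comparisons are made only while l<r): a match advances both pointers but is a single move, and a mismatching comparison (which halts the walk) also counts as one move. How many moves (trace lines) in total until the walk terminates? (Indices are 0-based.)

l=0 r=17: 'q'=='q', l++,r--
l=1 r=16: 'm'=='m', l++,r--
l=2 r=15: 'p'=='p', l++,r--
l=3 r=14: 'p'=='p', l++,r--
l=4 r=13: 'p'=='p', l++,r--
l=5 r=12: 'p'=='p', l++,r--
l=6 r=11: 'm'=='m', l++,r--
l=7 r=10: 'm'=='m', l++,r--
l=8 r=9: 'm'!='o', stop

9 moves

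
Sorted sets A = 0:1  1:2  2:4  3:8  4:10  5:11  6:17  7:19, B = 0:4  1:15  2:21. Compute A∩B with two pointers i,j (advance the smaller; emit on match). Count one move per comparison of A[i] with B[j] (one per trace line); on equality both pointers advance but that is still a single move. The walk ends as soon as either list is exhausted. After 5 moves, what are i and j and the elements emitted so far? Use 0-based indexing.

i=5, j=1, emitted=[4]

[i=0,j=0] 1<4 → i++
[i=1,j=0] 2<4 → i++
[i=2,j=0] 4==4 emit → i++,j++
[i=3,j=1] 8<15 → i++
[i=4,j=1] 10<15 → i++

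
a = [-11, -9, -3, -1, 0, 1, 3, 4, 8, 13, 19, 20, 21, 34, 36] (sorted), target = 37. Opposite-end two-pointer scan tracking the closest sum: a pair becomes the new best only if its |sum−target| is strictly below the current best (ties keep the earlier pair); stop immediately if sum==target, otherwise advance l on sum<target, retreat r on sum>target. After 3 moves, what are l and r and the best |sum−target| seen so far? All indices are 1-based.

l=1 r=15: -11+36=25 d=12 *, l++
l=2 r=15: -9+36=27 d=10 *, l++
l=3 r=15: -3+36=33 d=4 *, l++

l=4, r=15, best |Δ|=4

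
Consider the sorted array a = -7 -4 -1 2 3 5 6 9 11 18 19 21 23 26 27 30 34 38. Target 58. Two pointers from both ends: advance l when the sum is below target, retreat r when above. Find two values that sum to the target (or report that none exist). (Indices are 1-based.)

no pair

l=1 r=18: -7+38=31 <58, l++
l=2 r=18: -4+38=34 <58, l++
l=3 r=18: -1+38=37 <58, l++
l=4 r=18: 2+38=40 <58, l++
l=5 r=18: 3+38=41 <58, l++
l=6 r=18: 5+38=43 <58, l++
l=7 r=18: 6+38=44 <58, l++
l=8 r=18: 9+38=47 <58, l++
l=9 r=18: 11+38=49 <58, l++
l=10 r=18: 18+38=56 <58, l++
l=11 r=18: 19+38=57 <58, l++
l=12 r=18: 21+38=59 >58, r--
l=12 r=17: 21+34=55 <58, l++
l=13 r=17: 23+34=57 <58, l++
l=14 r=17: 26+34=60 >58, r--
l=14 r=16: 26+30=56 <58, l++
l=15 r=16: 27+30=57 <58, l++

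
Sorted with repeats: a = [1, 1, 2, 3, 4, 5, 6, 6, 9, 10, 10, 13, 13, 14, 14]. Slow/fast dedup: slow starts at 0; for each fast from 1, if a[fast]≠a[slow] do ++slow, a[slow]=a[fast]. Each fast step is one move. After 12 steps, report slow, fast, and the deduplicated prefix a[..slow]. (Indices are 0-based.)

slow=0 fast=1: a[fast]=1=a[slow] dup, fast++
slow=0 fast=2: a[fast]=2≠a[slow]=1 write a[1]=2, slow++,fast++
slow=1 fast=3: a[fast]=3≠a[slow]=2 write a[2]=3, slow++,fast++
slow=2 fast=4: a[fast]=4≠a[slow]=3 write a[3]=4, slow++,fast++
slow=3 fast=5: a[fast]=5≠a[slow]=4 write a[4]=5, slow++,fast++
slow=4 fast=6: a[fast]=6≠a[slow]=5 write a[5]=6, slow++,fast++
slow=5 fast=7: a[fast]=6=a[slow] dup, fast++
slow=5 fast=8: a[fast]=9≠a[slow]=6 write a[6]=9, slow++,fast++
slow=6 fast=9: a[fast]=10≠a[slow]=9 write a[7]=10, slow++,fast++
slow=7 fast=10: a[fast]=10=a[slow] dup, fast++
slow=7 fast=11: a[fast]=13≠a[slow]=10 write a[8]=13, slow++,fast++
slow=8 fast=12: a[fast]=13=a[slow] dup, fast++

slow=8, fast=13, prefix=[1, 2, 3, 4, 5, 6, 9, 10, 13]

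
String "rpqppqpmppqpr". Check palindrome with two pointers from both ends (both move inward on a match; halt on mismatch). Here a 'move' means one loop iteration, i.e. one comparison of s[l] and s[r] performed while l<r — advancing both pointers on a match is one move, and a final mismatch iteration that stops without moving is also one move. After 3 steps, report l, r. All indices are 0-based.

l=3, r=9

l=0 r=12: 'r'=='r', l++,r--
l=1 r=11: 'p'=='p', l++,r--
l=2 r=10: 'q'=='q', l++,r--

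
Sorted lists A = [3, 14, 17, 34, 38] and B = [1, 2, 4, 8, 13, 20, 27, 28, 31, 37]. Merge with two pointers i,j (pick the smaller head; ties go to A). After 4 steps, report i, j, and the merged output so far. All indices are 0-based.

[i=0,j=0] A[i]=3>B[j]=1 take 1 → j++
[i=0,j=1] A[i]=3>B[j]=2 take 2 → j++
[i=0,j=2] A[i]=3<=B[j]=4 take 3 → i++
[i=1,j=2] A[i]=14>B[j]=4 take 4 → j++

i=1, j=3, merged so far=[1, 2, 3, 4]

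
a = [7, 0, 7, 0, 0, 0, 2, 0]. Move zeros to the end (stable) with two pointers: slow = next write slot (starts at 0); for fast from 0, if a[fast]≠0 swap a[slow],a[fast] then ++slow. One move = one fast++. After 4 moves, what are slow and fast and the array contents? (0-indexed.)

slow=2, fast=4, a=[7, 7, 0, 0, 0, 0, 2, 0]

slow=0 fast=0: a[fast]=7≠0 swap→a[0]=7, slow++,fast++
slow=1 fast=1: a[fast]=0, fast++
slow=1 fast=2: a[fast]=7≠0 swap→a[1]=7, slow++,fast++
slow=2 fast=3: a[fast]=0, fast++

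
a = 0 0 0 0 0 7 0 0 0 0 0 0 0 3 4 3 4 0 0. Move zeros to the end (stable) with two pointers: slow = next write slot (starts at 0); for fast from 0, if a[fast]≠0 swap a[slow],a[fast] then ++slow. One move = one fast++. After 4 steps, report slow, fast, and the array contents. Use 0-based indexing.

slow=0, fast=4, a=[0, 0, 0, 0, 0, 7, 0, 0, 0, 0, 0, 0, 0, 3, 4, 3, 4, 0, 0]

slow=0 fast=0: a[fast]=0, fast++
slow=0 fast=1: a[fast]=0, fast++
slow=0 fast=2: a[fast]=0, fast++
slow=0 fast=3: a[fast]=0, fast++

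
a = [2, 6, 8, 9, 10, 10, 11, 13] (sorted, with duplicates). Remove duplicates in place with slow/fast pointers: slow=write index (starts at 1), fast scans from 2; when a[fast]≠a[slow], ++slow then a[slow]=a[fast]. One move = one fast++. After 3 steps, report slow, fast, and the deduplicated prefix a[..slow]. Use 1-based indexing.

slow=4, fast=5, prefix=[2, 6, 8, 9]

slow=1 fast=2: a[fast]=6≠a[slow]=2 write a[2]=6, slow++,fast++
slow=2 fast=3: a[fast]=8≠a[slow]=6 write a[3]=8, slow++,fast++
slow=3 fast=4: a[fast]=9≠a[slow]=8 write a[4]=9, slow++,fast++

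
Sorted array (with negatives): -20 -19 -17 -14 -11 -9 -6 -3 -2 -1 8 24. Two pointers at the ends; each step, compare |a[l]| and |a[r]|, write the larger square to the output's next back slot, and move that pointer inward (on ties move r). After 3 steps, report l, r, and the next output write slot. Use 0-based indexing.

l=0 r=11: |-20|<=|24| out[11]=576, r--
l=0 r=10: |-20|>|8| out[10]=400, l++
l=1 r=10: |-19|>|8| out[9]=361, l++

l=2, r=10, next write slot=8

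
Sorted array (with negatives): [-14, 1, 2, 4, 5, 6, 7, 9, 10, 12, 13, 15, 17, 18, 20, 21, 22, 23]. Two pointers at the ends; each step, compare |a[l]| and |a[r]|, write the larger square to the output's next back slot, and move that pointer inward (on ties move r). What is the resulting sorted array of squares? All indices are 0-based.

[1, 4, 16, 25, 36, 49, 81, 100, 144, 169, 196, 225, 289, 324, 400, 441, 484, 529]

l=0 r=17: |-14|<=|23| out[17]=529, r--
l=0 r=16: |-14|<=|22| out[16]=484, r--
l=0 r=15: |-14|<=|21| out[15]=441, r--
l=0 r=14: |-14|<=|20| out[14]=400, r--
l=0 r=13: |-14|<=|18| out[13]=324, r--
l=0 r=12: |-14|<=|17| out[12]=289, r--
l=0 r=11: |-14|<=|15| out[11]=225, r--
l=0 r=10: |-14|>|13| out[10]=196, l++
l=1 r=10: |1|<=|13| out[9]=169, r--
l=1 r=9: |1|<=|12| out[8]=144, r--
l=1 r=8: |1|<=|10| out[7]=100, r--
l=1 r=7: |1|<=|9| out[6]=81, r--
l=1 r=6: |1|<=|7| out[5]=49, r--
l=1 r=5: |1|<=|6| out[4]=36, r--
l=1 r=4: |1|<=|5| out[3]=25, r--
l=1 r=3: |1|<=|4| out[2]=16, r--
l=1 r=2: |1|<=|2| out[1]=4, r--
l=1 r=1: |1|<=|1| out[0]=1, r--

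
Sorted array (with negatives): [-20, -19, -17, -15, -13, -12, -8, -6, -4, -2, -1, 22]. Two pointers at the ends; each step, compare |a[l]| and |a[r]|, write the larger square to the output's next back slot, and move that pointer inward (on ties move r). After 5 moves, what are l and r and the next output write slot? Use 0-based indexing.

[0,11] |-20|<=|22| out[11]=484 → r--
[0,10] |-20|>|-1| out[10]=400 → l++
[1,10] |-19|>|-1| out[9]=361 → l++
[2,10] |-17|>|-1| out[8]=289 → l++
[3,10] |-15|>|-1| out[7]=225 → l++

l=4, r=10, next write slot=6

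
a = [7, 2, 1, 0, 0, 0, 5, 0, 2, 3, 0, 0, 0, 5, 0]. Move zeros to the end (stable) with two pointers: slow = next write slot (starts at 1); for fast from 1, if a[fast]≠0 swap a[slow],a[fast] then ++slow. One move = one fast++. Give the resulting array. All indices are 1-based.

(s=1,f=1) a[fast]=7≠0 swap→a[1]=7 → slow++,fast++
(s=2,f=2) a[fast]=2≠0 swap→a[2]=2 → slow++,fast++
(s=3,f=3) a[fast]=1≠0 swap→a[3]=1 → slow++,fast++
(s=4,f=4) a[fast]=0 → fast++
(s=4,f=5) a[fast]=0 → fast++
(s=4,f=6) a[fast]=0 → fast++
(s=4,f=7) a[fast]=5≠0 swap→a[4]=5 → slow++,fast++
(s=5,f=8) a[fast]=0 → fast++
(s=5,f=9) a[fast]=2≠0 swap→a[5]=2 → slow++,fast++
(s=6,f=10) a[fast]=3≠0 swap→a[6]=3 → slow++,fast++
(s=7,f=11) a[fast]=0 → fast++
(s=7,f=12) a[fast]=0 → fast++
(s=7,f=13) a[fast]=0 → fast++
(s=7,f=14) a[fast]=5≠0 swap→a[7]=5 → slow++,fast++
(s=8,f=15) a[fast]=0 → fast++

[7, 2, 1, 5, 2, 3, 5, 0, 0, 0, 0, 0, 0, 0, 0]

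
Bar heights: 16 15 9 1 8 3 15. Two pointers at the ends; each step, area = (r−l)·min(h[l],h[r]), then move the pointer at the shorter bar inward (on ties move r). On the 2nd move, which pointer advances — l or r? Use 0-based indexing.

r

l=0 r=6: min(16,15)*6=90 best=90 *, r--
l=0 r=5: min(16,3)*5=15 best=90, r--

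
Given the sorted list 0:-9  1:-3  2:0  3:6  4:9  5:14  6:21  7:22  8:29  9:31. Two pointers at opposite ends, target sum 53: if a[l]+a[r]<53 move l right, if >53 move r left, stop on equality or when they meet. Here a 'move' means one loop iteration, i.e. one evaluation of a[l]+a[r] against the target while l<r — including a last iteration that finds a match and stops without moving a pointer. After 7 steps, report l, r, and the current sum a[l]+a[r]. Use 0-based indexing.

l=0 r=9: -9+31=22 <53, l++
l=1 r=9: -3+31=28 <53, l++
l=2 r=9: 0+31=31 <53, l++
l=3 r=9: 6+31=37 <53, l++
l=4 r=9: 9+31=40 <53, l++
l=5 r=9: 14+31=45 <53, l++
l=6 r=9: 21+31=52 <53, l++

l=7, r=9, sum=53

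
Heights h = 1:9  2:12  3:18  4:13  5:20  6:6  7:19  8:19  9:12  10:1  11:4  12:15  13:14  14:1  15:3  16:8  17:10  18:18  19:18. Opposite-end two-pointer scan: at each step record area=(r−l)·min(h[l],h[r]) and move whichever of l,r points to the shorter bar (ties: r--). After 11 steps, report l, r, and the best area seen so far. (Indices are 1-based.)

l=3, r=10, best area=288

[1,19] min(9,18)*18=162 best=162 * → l++
[2,19] min(12,18)*17=204 best=204 * → l++
[3,19] min(18,18)*16=288 best=288 * → r--
[3,18] min(18,18)*15=270 best=288 → r--
[3,17] min(18,10)*14=140 best=288 → r--
[3,16] min(18,8)*13=104 best=288 → r--
[3,15] min(18,3)*12=36 best=288 → r--
[3,14] min(18,1)*11=11 best=288 → r--
[3,13] min(18,14)*10=140 best=288 → r--
[3,12] min(18,15)*9=135 best=288 → r--
[3,11] min(18,4)*8=32 best=288 → r--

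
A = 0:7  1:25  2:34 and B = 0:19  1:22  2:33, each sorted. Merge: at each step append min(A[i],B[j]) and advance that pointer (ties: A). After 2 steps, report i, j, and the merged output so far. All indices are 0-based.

i=1, j=1, merged so far=[7, 19]

[i=0,j=0] A[i]=7<=B[j]=19 take 7 → i++
[i=1,j=0] A[i]=25>B[j]=19 take 19 → j++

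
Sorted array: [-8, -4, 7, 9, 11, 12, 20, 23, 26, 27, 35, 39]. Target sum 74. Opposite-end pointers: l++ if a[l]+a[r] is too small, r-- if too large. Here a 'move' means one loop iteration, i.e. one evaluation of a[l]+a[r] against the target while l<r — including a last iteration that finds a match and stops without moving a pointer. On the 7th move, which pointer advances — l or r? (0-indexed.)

l

l=0 r=11: -8+39=31 <74, l++
l=1 r=11: -4+39=35 <74, l++
l=2 r=11: 7+39=46 <74, l++
l=3 r=11: 9+39=48 <74, l++
l=4 r=11: 11+39=50 <74, l++
l=5 r=11: 12+39=51 <74, l++
l=6 r=11: 20+39=59 <74, l++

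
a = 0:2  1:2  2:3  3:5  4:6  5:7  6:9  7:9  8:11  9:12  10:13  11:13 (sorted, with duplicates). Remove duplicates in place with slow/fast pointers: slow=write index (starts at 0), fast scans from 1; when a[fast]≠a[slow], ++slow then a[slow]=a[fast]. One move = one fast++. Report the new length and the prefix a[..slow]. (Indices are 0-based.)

(s=0,f=1) a[fast]=2=a[slow] dup → fast++
(s=0,f=2) a[fast]=3≠a[slow]=2 write a[1]=3 → slow++,fast++
(s=1,f=3) a[fast]=5≠a[slow]=3 write a[2]=5 → slow++,fast++
(s=2,f=4) a[fast]=6≠a[slow]=5 write a[3]=6 → slow++,fast++
(s=3,f=5) a[fast]=7≠a[slow]=6 write a[4]=7 → slow++,fast++
(s=4,f=6) a[fast]=9≠a[slow]=7 write a[5]=9 → slow++,fast++
(s=5,f=7) a[fast]=9=a[slow] dup → fast++
(s=5,f=8) a[fast]=11≠a[slow]=9 write a[6]=11 → slow++,fast++
(s=6,f=9) a[fast]=12≠a[slow]=11 write a[7]=12 → slow++,fast++
(s=7,f=10) a[fast]=13≠a[slow]=12 write a[8]=13 → slow++,fast++
(s=8,f=11) a[fast]=13=a[slow] dup → fast++

length 9; prefix = [2, 3, 5, 6, 7, 9, 11, 12, 13]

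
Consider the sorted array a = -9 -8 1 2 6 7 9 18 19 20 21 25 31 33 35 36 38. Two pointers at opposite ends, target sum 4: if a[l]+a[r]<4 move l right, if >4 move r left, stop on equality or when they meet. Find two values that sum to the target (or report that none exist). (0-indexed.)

l=0 r=16: -9+38=29 >4, r--
l=0 r=15: -9+36=27 >4, r--
l=0 r=14: -9+35=26 >4, r--
l=0 r=13: -9+33=24 >4, r--
l=0 r=12: -9+31=22 >4, r--
l=0 r=11: -9+25=16 >4, r--
l=0 r=10: -9+21=12 >4, r--
l=0 r=9: -9+20=11 >4, r--
l=0 r=8: -9+19=10 >4, r--
l=0 r=7: -9+18=9 >4, r--
l=0 r=6: -9+9=0 <4, l++
l=1 r=6: -8+9=1 <4, l++
l=2 r=6: 1+9=10 >4, r--
l=2 r=5: 1+7=8 >4, r--
l=2 r=4: 1+6=7 >4, r--
l=2 r=3: 1+2=3 <4, l++

no pair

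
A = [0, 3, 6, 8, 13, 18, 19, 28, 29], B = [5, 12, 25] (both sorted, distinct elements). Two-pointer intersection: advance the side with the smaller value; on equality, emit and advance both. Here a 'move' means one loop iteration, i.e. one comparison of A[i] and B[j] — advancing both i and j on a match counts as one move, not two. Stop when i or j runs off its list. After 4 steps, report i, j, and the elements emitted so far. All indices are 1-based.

[i=1,j=1] 0<5 → i++
[i=2,j=1] 3<5 → i++
[i=3,j=1] 6>5 → j++
[i=3,j=2] 6<12 → i++

i=4, j=2, emitted=[]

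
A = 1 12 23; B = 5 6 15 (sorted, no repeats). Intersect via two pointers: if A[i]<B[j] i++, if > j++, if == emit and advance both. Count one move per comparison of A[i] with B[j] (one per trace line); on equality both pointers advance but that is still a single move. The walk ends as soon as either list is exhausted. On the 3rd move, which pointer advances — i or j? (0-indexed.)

[i=0,j=0] 1<5 → i++
[i=1,j=0] 12>5 → j++
[i=1,j=1] 12>6 → j++

j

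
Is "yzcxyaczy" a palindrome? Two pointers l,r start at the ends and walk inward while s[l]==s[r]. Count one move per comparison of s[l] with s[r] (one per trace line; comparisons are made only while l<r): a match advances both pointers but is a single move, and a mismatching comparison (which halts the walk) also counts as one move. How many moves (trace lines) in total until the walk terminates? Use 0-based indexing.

[0,8] 'y'=='y' → l++,r--
[1,7] 'z'=='z' → l++,r--
[2,6] 'c'=='c' → l++,r--
[3,5] 'x'!='a' → stop

4 moves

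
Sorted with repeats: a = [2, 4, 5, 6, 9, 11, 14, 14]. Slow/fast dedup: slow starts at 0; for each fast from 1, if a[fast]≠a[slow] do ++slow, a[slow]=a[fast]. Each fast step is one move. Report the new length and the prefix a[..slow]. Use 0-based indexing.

slow=0 fast=1: a[fast]=4≠a[slow]=2 write a[1]=4, slow++,fast++
slow=1 fast=2: a[fast]=5≠a[slow]=4 write a[2]=5, slow++,fast++
slow=2 fast=3: a[fast]=6≠a[slow]=5 write a[3]=6, slow++,fast++
slow=3 fast=4: a[fast]=9≠a[slow]=6 write a[4]=9, slow++,fast++
slow=4 fast=5: a[fast]=11≠a[slow]=9 write a[5]=11, slow++,fast++
slow=5 fast=6: a[fast]=14≠a[slow]=11 write a[6]=14, slow++,fast++
slow=6 fast=7: a[fast]=14=a[slow] dup, fast++

length 7; prefix = [2, 4, 5, 6, 9, 11, 14]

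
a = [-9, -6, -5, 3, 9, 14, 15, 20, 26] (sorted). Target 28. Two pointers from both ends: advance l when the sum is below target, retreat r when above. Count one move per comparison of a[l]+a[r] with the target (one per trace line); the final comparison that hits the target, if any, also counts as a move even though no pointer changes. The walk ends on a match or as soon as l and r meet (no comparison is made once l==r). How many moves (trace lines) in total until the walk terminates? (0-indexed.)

8 moves

l=0 r=8: -9+26=17 <28, l++
l=1 r=8: -6+26=20 <28, l++
l=2 r=8: -5+26=21 <28, l++
l=3 r=8: 3+26=29 >28, r--
l=3 r=7: 3+20=23 <28, l++
l=4 r=7: 9+20=29 >28, r--
l=4 r=6: 9+15=24 <28, l++
l=5 r=6: 14+15=29 >28, r--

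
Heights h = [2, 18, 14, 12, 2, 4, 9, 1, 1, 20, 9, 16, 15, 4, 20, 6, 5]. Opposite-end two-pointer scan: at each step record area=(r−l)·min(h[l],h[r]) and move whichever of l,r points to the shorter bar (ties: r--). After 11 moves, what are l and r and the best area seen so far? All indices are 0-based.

l=9, r=14, best area=234

l=0 r=16: min(2,5)*16=32 best=32 *, l++
l=1 r=16: min(18,5)*15=75 best=75 *, r--
l=1 r=15: min(18,6)*14=84 best=84 *, r--
l=1 r=14: min(18,20)*13=234 best=234 *, l++
l=2 r=14: min(14,20)*12=168 best=234, l++
l=3 r=14: min(12,20)*11=132 best=234, l++
l=4 r=14: min(2,20)*10=20 best=234, l++
l=5 r=14: min(4,20)*9=36 best=234, l++
l=6 r=14: min(9,20)*8=72 best=234, l++
l=7 r=14: min(1,20)*7=7 best=234, l++
l=8 r=14: min(1,20)*6=6 best=234, l++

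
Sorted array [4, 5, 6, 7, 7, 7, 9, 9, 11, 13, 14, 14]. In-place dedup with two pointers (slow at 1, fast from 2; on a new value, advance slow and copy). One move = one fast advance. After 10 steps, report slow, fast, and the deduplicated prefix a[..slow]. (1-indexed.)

slow=8, fast=12, prefix=[4, 5, 6, 7, 9, 11, 13, 14]

(s=1,f=2) a[fast]=5≠a[slow]=4 write a[2]=5 → slow++,fast++
(s=2,f=3) a[fast]=6≠a[slow]=5 write a[3]=6 → slow++,fast++
(s=3,f=4) a[fast]=7≠a[slow]=6 write a[4]=7 → slow++,fast++
(s=4,f=5) a[fast]=7=a[slow] dup → fast++
(s=4,f=6) a[fast]=7=a[slow] dup → fast++
(s=4,f=7) a[fast]=9≠a[slow]=7 write a[5]=9 → slow++,fast++
(s=5,f=8) a[fast]=9=a[slow] dup → fast++
(s=5,f=9) a[fast]=11≠a[slow]=9 write a[6]=11 → slow++,fast++
(s=6,f=10) a[fast]=13≠a[slow]=11 write a[7]=13 → slow++,fast++
(s=7,f=11) a[fast]=14≠a[slow]=13 write a[8]=14 → slow++,fast++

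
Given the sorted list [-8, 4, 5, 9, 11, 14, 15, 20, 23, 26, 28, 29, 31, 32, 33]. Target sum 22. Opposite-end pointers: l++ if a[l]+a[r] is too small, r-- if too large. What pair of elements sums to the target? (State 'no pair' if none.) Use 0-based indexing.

[0,14] -8+33=25 >22 → r--
[0,13] -8+32=24 >22 → r--
[0,12] -8+31=23 >22 → r--
[0,11] -8+29=21 <22 → l++
[1,11] 4+29=33 >22 → r--
[1,10] 4+28=32 >22 → r--
[1,9] 4+26=30 >22 → r--
[1,8] 4+23=27 >22 → r--
[1,7] 4+20=24 >22 → r--
[1,6] 4+15=19 <22 → l++
[2,6] 5+15=20 <22 → l++
[3,6] 9+15=24 >22 → r--
[3,5] 9+14=23 >22 → r--
[3,4] 9+11=20 <22 → l++

no pair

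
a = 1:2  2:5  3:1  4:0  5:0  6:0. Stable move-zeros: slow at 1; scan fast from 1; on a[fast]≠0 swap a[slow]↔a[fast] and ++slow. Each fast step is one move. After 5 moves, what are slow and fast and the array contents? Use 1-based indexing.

slow=1 fast=1: a[fast]=2≠0 swap→a[1]=2, slow++,fast++
slow=2 fast=2: a[fast]=5≠0 swap→a[2]=5, slow++,fast++
slow=3 fast=3: a[fast]=1≠0 swap→a[3]=1, slow++,fast++
slow=4 fast=4: a[fast]=0, fast++
slow=4 fast=5: a[fast]=0, fast++

slow=4, fast=6, a=[2, 5, 1, 0, 0, 0]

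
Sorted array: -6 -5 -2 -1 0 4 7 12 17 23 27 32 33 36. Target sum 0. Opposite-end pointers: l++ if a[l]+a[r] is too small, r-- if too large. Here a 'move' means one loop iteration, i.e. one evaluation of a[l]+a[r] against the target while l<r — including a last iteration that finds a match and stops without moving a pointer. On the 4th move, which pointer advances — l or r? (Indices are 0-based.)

[0,13] -6+36=30 >0 → r--
[0,12] -6+33=27 >0 → r--
[0,11] -6+32=26 >0 → r--
[0,10] -6+27=21 >0 → r--

r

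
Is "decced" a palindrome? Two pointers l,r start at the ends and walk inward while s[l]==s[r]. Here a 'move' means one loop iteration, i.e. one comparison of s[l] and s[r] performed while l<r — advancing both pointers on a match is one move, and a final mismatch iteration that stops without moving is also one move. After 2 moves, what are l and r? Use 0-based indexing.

l=2, r=3

l=0 r=5: 'd'=='d', l++,r--
l=1 r=4: 'e'=='e', l++,r--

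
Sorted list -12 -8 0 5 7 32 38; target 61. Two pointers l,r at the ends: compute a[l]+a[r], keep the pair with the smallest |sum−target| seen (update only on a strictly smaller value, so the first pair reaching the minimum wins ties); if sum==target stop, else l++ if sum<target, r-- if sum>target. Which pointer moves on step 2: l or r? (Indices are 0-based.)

l

l=0 r=6: -12+38=26 d=35 *, l++
l=1 r=6: -8+38=30 d=31 *, l++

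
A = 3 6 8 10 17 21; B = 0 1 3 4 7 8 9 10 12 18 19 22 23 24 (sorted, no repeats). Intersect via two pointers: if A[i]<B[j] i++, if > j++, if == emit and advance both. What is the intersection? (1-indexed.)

i=1 j=1: 3>0, j++
i=1 j=2: 3>1, j++
i=1 j=3: 3==3 emit, i++,j++
i=2 j=4: 6>4, j++
i=2 j=5: 6<7, i++
i=3 j=5: 8>7, j++
i=3 j=6: 8==8 emit, i++,j++
i=4 j=7: 10>9, j++
i=4 j=8: 10==10 emit, i++,j++
i=5 j=9: 17>12, j++
i=5 j=10: 17<18, i++
i=6 j=10: 21>18, j++
i=6 j=11: 21>19, j++
i=6 j=12: 21<22, i++

intersection = [3, 8, 10]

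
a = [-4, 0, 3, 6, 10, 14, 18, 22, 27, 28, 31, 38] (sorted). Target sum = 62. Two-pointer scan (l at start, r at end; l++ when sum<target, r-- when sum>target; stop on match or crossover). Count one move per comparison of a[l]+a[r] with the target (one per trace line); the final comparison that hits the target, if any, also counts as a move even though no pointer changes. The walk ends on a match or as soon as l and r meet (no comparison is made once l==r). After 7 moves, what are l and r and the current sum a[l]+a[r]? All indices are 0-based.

[0,11] -4+38=34 <62 → l++
[1,11] 0+38=38 <62 → l++
[2,11] 3+38=41 <62 → l++
[3,11] 6+38=44 <62 → l++
[4,11] 10+38=48 <62 → l++
[5,11] 14+38=52 <62 → l++
[6,11] 18+38=56 <62 → l++

l=7, r=11, sum=60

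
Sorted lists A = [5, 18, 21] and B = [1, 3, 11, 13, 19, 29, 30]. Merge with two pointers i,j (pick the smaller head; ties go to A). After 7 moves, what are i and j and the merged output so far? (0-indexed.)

i=2, j=5, merged so far=[1, 3, 5, 11, 13, 18, 19]

[i=0,j=0] A[i]=5>B[j]=1 take 1 → j++
[i=0,j=1] A[i]=5>B[j]=3 take 3 → j++
[i=0,j=2] A[i]=5<=B[j]=11 take 5 → i++
[i=1,j=2] A[i]=18>B[j]=11 take 11 → j++
[i=1,j=3] A[i]=18>B[j]=13 take 13 → j++
[i=1,j=4] A[i]=18<=B[j]=19 take 18 → i++
[i=2,j=4] A[i]=21>B[j]=19 take 19 → j++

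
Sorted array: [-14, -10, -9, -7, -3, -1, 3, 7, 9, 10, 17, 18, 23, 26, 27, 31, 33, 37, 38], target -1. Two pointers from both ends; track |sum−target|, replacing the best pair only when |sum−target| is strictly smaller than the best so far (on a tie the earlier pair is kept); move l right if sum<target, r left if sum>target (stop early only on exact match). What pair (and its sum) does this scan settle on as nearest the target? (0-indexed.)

pair (-10, 9) with sum -1 (|Δ|=0)

[0,18] -14+38=24 d=25 * → r--
[0,17] -14+37=23 d=24 * → r--
[0,16] -14+33=19 d=20 * → r--
[0,15] -14+31=17 d=18 * → r--
[0,14] -14+27=13 d=14 * → r--
[0,13] -14+26=12 d=13 * → r--
[0,12] -14+23=9 d=10 * → r--
[0,11] -14+18=4 d=5 * → r--
[0,10] -14+17=3 d=4 * → r--
[0,9] -14+10=-4 d=3 * → l++
[1,9] -10+10=0 d=1 * → r--
[1,8] -10+9=-1 d=0 * → stop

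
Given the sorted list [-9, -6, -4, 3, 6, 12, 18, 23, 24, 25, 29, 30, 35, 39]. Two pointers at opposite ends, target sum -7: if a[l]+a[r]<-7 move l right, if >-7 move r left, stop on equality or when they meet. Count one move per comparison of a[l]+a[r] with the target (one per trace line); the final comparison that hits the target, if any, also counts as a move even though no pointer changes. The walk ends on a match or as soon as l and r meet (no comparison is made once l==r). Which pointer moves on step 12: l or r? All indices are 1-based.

l=1 r=14: -9+39=30 >-7, r--
l=1 r=13: -9+35=26 >-7, r--
l=1 r=12: -9+30=21 >-7, r--
l=1 r=11: -9+29=20 >-7, r--
l=1 r=10: -9+25=16 >-7, r--
l=1 r=9: -9+24=15 >-7, r--
l=1 r=8: -9+23=14 >-7, r--
l=1 r=7: -9+18=9 >-7, r--
l=1 r=6: -9+12=3 >-7, r--
l=1 r=5: -9+6=-3 >-7, r--
l=1 r=4: -9+3=-6 >-7, r--
l=1 r=3: -9+-4=-13 <-7, l++

l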